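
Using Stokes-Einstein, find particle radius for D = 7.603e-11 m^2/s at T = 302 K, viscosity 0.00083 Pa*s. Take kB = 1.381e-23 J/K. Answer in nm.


Stokes-Einstein: R = kB*T / (6*pi*eta*D)
R = 1.381e-23 * 302 / (6 * pi * 0.00083 * 7.603e-11)
R = 3.5062e-09 m = 3.51 nm

3.51


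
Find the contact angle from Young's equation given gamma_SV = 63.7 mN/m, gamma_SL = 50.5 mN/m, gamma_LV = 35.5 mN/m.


cos(theta) = (gamma_SV - gamma_SL) / gamma_LV
cos(theta) = (63.7 - 50.5) / 35.5
cos(theta) = 0.371831
theta = arccos(0.371831) = 68.17 degrees

68.17


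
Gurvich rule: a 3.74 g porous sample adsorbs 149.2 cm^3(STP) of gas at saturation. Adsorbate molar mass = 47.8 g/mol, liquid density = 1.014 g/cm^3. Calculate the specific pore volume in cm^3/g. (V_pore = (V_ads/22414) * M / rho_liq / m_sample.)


Moles adsorbed n = V_ads / 22414 = 149.2 / 22414 = 6.656554e-03 mol
Liquid volume V_liq = n * M / rho_liq = 6.656554e-03 * 47.8 / 1.014 = 0.31379 cm^3
Specific pore volume V_pore = V_liq / m_sample = 0.31379 / 3.74
V_pore = 0.0839 cm^3/g

0.0839


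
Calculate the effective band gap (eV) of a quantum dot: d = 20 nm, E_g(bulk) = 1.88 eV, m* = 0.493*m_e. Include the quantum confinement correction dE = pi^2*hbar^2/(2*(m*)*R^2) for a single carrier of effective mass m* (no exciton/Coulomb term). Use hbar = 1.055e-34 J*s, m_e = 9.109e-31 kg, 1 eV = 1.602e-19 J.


Radius R = 20/2 nm = 1e-08 m
Confinement energy dE = pi^2 * hbar^2 / (2 * m_eff * m_e * R^2)
dE = pi^2 * (1.055e-34)^2 / (2 * 0.493 * 9.109e-31 * (1e-08)^2) J, divided by 1.602e-19 J/eV
dE = 0.0076 eV
Total band gap = E_g(bulk) + dE = 1.88 + 0.0076 = 1.8876 eV

1.8876


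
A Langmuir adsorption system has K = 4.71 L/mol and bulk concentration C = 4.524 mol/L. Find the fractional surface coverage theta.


Langmuir isotherm: theta = K*C / (1 + K*C)
K*C = 4.71 * 4.524 = 21.30804
theta = 21.30804 / (1 + 21.30804) = 21.30804 / 22.30804
theta = 0.9552

0.9552


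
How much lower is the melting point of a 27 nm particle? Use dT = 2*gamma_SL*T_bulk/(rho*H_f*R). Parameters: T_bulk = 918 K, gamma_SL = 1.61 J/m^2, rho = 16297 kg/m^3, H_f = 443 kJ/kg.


Radius R = 27/2 = 13.5 nm = 1.35e-08 m
Convert H_f = 443 kJ/kg = 443000 J/kg
dT = 2 * gamma_SL * T_bulk / (rho * H_f * R)
dT = 2 * 1.61 * 918 / (16297 * 443000 * 1.35e-08)
dT = 30.3 K

30.3


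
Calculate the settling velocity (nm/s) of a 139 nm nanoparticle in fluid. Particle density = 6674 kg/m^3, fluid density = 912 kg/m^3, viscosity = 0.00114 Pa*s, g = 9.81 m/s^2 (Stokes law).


Radius R = 139/2 nm = 6.95e-08 m
Density difference = 6674 - 912 = 5762 kg/m^3
v = 2 * R^2 * (rho_p - rho_f) * g / (9 * eta)
v = 2 * (6.95e-08)^2 * 5762 * 9.81 / (9 * 0.00114)
v = 5.32224e-08 m/s = 53.2224 nm/s

53.2224


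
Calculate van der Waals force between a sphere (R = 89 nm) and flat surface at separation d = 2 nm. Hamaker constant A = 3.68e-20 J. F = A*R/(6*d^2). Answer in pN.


Convert to SI: R = 89 nm = 8.9e-08 m, d = 2 nm = 2e-09 m
F = A * R / (6 * d^2)
F = 3.68e-20 * 8.9e-08 / (6 * (2e-09)^2)
F = 1.36467e-10 N = 136.467 pN

136.467


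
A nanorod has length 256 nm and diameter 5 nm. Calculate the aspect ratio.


Aspect ratio AR = length / diameter
AR = 256 / 5
AR = 51.2

51.2


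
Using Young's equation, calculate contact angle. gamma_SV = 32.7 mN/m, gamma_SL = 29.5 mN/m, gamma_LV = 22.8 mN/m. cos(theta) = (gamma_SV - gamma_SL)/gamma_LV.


cos(theta) = (gamma_SV - gamma_SL) / gamma_LV
cos(theta) = (32.7 - 29.5) / 22.8
cos(theta) = 0.140351
theta = arccos(0.140351) = 81.93 degrees

81.93


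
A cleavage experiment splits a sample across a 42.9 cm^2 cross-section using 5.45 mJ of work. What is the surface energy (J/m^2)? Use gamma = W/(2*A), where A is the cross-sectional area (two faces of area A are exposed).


Convert: A = 42.9 cm^2 = 0.00429 m^2, W = 5.45 mJ = 0.00545 J
Cleaving exposes two faces of area A, so total new surface = 2*A and gamma = W / (2*A)
gamma = 0.00545 / (2 * 0.00429)
gamma = 0.635 J/m^2

0.635


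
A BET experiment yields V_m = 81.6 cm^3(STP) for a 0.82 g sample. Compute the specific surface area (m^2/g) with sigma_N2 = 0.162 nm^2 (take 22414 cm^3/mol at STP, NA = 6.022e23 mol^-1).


Number of moles in monolayer = V_m / 22414 = 81.6 / 22414 = 0.00364058
Number of molecules = moles * NA = 0.00364058 * 6.022e23
SA = molecules * sigma / mass
SA = (81.6 / 22414) * 6.022e23 * 0.162e-18 / 0.82
SA = 433.1 m^2/g

433.1


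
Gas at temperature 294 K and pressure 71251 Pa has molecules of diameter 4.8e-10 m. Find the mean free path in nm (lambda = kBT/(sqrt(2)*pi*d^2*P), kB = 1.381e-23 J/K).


Mean free path: lambda = kB*T / (sqrt(2) * pi * d^2 * P)
lambda = 1.381e-23 * 294 / (sqrt(2) * pi * (4.8e-10)^2 * 71251)
lambda = 5.56676e-08 m
lambda = 55.67 nm

55.67


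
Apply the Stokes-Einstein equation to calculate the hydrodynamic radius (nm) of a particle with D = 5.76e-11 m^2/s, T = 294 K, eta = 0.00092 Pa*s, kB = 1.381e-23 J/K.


Stokes-Einstein: R = kB*T / (6*pi*eta*D)
R = 1.381e-23 * 294 / (6 * pi * 0.00092 * 5.76e-11)
R = 4.06471e-09 m = 4.06 nm

4.06


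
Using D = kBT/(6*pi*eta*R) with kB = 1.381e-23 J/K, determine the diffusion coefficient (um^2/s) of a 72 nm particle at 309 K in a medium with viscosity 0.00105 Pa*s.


Radius R = 72/2 = 36 nm = 3.6e-08 m
D = kB*T / (6*pi*eta*R)
D = 1.381e-23 * 309 / (6 * pi * 0.00105 * 3.6e-08)
D = 5.98907e-12 m^2/s = 5.989 um^2/s

5.989


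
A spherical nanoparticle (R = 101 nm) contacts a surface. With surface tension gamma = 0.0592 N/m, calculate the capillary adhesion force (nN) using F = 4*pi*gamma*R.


Convert radius: R = 101 nm = 1.01e-07 m
F = 4 * pi * gamma * R
F = 4 * pi * 0.0592 * 1.01e-07
F = 7.51368e-08 N = 75.1368 nN

75.1368


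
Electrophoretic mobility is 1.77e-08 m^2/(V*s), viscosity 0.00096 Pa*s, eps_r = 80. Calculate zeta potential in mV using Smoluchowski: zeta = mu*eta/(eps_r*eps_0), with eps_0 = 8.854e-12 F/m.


Smoluchowski equation: zeta = mu * eta / (eps_r * eps_0)
zeta = 1.77e-08 * 0.00096 / (80 * 8.854e-12)
zeta = 0.023989 V = 23.99 mV

23.99


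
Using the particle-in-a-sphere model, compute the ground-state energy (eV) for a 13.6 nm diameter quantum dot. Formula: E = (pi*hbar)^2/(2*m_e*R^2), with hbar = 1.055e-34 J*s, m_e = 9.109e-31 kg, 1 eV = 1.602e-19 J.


Radius R = 13.6/2 = 6.8 nm = 6.8e-09 m
E = (pi * 1.055e-34)^2 / (2 * 9.109e-31 * (6.8e-09)^2)
E(J) = 1.30403e-21
E = E(J) / 1.602e-19 = 0.0081 eV

0.0081


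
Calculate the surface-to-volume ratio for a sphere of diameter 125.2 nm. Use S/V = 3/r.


Radius r = 125.2/2 = 62.6 nm
S/V = 3 / r = 3 / 62.6
S/V = 0.0479 nm^-1

0.0479


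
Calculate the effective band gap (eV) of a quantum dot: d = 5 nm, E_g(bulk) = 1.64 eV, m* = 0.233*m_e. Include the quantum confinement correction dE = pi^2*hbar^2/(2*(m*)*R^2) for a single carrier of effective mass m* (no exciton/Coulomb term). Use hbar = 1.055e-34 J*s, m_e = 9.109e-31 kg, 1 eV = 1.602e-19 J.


Radius R = 5/2 nm = 2.5e-09 m
Confinement energy dE = pi^2 * hbar^2 / (2 * m_eff * m_e * R^2)
dE = pi^2 * (1.055e-34)^2 / (2 * 0.233 * 9.109e-31 * (2.5e-09)^2) J, divided by 1.602e-19 J/eV
dE = 0.2585 eV
Total band gap = E_g(bulk) + dE = 1.64 + 0.2585 = 1.8985 eV

1.8985


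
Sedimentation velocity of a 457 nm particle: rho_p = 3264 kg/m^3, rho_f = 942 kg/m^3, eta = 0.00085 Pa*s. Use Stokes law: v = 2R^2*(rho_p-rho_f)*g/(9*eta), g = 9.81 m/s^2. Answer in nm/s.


Radius R = 457/2 nm = 2.285e-07 m
Density difference = 3264 - 942 = 2322 kg/m^3
v = 2 * R^2 * (rho_p - rho_f) * g / (9 * eta)
v = 2 * (2.285e-07)^2 * 2322 * 9.81 / (9 * 0.00085)
v = 3.10937e-07 m/s = 310.9368 nm/s

310.9368


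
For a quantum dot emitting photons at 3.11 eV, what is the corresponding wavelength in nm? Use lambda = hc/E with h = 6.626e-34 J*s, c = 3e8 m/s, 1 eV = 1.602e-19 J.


Convert energy: E = 3.11 eV = 3.11 * 1.602e-19 = 4.98222e-19 J
lambda = h*c / E = 6.626e-34 * 3e8 / 4.98222e-19
lambda = 3.98979e-07 m = 399.0 nm

399.0


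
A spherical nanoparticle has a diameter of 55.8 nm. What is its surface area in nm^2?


Radius r = 55.8/2 = 27.9 nm
Surface area SA = 4 * pi * r^2
SA = 4 * pi * (27.9)^2
SA = 9781.79 nm^2

9781.79


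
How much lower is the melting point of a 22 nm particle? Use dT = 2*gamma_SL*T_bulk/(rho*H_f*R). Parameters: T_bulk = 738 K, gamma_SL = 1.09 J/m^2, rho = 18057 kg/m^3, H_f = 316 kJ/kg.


Radius R = 22/2 = 11 nm = 1.1e-08 m
Convert H_f = 316 kJ/kg = 316000 J/kg
dT = 2 * gamma_SL * T_bulk / (rho * H_f * R)
dT = 2 * 1.09 * 738 / (18057 * 316000 * 1.1e-08)
dT = 25.6 K

25.6


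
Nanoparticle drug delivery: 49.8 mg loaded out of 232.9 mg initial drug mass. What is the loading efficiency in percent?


Drug loading efficiency = (drug loaded / drug initial) * 100
DLE = 49.8 / 232.9 * 100
DLE = 0.2138 * 100
DLE = 21.38%

21.38


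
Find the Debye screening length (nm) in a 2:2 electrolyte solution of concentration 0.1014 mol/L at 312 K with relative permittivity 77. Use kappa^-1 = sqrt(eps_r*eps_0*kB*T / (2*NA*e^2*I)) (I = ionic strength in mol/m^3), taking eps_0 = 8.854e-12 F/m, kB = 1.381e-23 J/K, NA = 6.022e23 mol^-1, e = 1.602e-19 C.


Ionic strength I = 0.1014 * 2^2 * 1000 = 405.6 mol/m^3
kappa^-1 = sqrt(77 * 8.854e-12 * 1.381e-23 * 312 / (2 * 6.022e23 * (1.602e-19)^2 * 405.6))
kappa^-1 = 0.484 nm

0.484


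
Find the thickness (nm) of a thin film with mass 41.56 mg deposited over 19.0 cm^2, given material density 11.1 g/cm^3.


Convert: m = 41.56 mg = 4.1560e-05 kg, A = 19.0 cm^2 = 1.9000e-03 m^2, rho = 11.1 g/cm^3 = 11100 kg/m^3
t = m / (A * rho)
t = 4.1560e-05 / (1.9000e-03 * 11100)
t = 1.9706e-06 m = 1970.6 nm

1970.6


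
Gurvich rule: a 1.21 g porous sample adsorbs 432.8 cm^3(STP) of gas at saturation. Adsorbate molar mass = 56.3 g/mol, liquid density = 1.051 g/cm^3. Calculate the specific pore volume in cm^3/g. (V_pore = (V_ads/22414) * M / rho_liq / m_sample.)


Moles adsorbed n = V_ads / 22414 = 432.8 / 22414 = 1.930936e-02 mol
Liquid volume V_liq = n * M / rho_liq = 1.930936e-02 * 56.3 / 1.051 = 1.03436 cm^3
Specific pore volume V_pore = V_liq / m_sample = 1.03436 / 1.21
V_pore = 0.8548 cm^3/g

0.8548


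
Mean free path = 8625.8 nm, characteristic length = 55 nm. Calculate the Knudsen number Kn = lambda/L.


Knudsen number Kn = lambda / L
Kn = 8625.8 / 55
Kn = 156.8327

156.8327


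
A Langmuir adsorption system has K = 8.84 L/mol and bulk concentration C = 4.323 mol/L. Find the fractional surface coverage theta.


Langmuir isotherm: theta = K*C / (1 + K*C)
K*C = 8.84 * 4.323 = 38.21532
theta = 38.21532 / (1 + 38.21532) = 38.21532 / 39.21532
theta = 0.9745

0.9745


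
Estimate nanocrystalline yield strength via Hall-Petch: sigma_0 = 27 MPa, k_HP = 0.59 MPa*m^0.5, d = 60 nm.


d = 60 nm = 6e-08 m
sqrt(d) = 0.000244949
Hall-Petch contribution = k / sqrt(d) = 0.59 / 0.000244949 = 2408.7 MPa
sigma = sigma_0 + k/sqrt(d) = 27 + 2408.7 = 2435.7 MPa

2435.7


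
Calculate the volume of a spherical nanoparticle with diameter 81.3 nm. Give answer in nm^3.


Radius r = 81.3/2 = 40.65 nm
Volume V = (4/3) * pi * r^3
V = (4/3) * pi * (40.65)^3
V = 281365.12 nm^3

281365.12


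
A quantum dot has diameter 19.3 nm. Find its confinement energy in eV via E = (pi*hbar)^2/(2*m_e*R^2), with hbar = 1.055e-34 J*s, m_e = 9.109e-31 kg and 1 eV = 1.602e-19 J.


Radius R = 19.3/2 = 9.65 nm = 9.65e-09 m
E = (pi * 1.055e-34)^2 / (2 * 9.109e-31 * (9.65e-09)^2)
E(J) = 6.47514e-22
E = E(J) / 1.602e-19 = 0.004 eV

0.004


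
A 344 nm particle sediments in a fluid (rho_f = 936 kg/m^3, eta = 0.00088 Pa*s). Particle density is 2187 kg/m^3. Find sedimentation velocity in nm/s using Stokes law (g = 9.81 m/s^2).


Radius R = 344/2 nm = 1.72e-07 m
Density difference = 2187 - 936 = 1251 kg/m^3
v = 2 * R^2 * (rho_p - rho_f) * g / (9 * eta)
v = 2 * (1.72e-07)^2 * 1251 * 9.81 / (9 * 0.00088)
v = 9.16828e-08 m/s = 91.6828 nm/s

91.6828


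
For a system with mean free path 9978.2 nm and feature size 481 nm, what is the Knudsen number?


Knudsen number Kn = lambda / L
Kn = 9978.2 / 481
Kn = 20.7447

20.7447


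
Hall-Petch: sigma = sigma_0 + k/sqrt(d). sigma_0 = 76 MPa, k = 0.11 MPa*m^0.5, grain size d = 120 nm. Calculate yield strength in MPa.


d = 120 nm = 1.2e-07 m
sqrt(d) = 0.0003464102
Hall-Petch contribution = k / sqrt(d) = 0.11 / 0.0003464102 = 317.5 MPa
sigma = sigma_0 + k/sqrt(d) = 76 + 317.5 = 393.5 MPa

393.5


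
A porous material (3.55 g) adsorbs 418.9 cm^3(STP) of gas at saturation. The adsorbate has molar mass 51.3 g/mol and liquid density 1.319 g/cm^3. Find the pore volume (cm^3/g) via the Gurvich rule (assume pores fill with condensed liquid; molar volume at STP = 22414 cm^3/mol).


Moles adsorbed n = V_ads / 22414 = 418.9 / 22414 = 1.868921e-02 mol
Liquid volume V_liq = n * M / rho_liq = 1.868921e-02 * 51.3 / 1.319 = 0.72688 cm^3
Specific pore volume V_pore = V_liq / m_sample = 0.72688 / 3.55
V_pore = 0.2048 cm^3/g

0.2048


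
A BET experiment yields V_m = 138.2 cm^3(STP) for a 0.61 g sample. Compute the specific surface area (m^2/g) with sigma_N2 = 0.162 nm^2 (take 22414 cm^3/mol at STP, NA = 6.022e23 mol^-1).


Number of moles in monolayer = V_m / 22414 = 138.2 / 22414 = 0.00616579
Number of molecules = moles * NA = 0.00616579 * 6.022e23
SA = molecules * sigma / mass
SA = (138.2 / 22414) * 6.022e23 * 0.162e-18 / 0.61
SA = 986.1 m^2/g

986.1


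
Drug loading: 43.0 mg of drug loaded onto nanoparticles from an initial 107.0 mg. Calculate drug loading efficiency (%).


Drug loading efficiency = (drug loaded / drug initial) * 100
DLE = 43.0 / 107.0 * 100
DLE = 0.4019 * 100
DLE = 40.19%

40.19


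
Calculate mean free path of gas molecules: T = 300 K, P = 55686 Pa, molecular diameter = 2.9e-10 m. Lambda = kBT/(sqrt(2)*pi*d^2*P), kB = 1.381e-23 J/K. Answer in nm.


Mean free path: lambda = kB*T / (sqrt(2) * pi * d^2 * P)
lambda = 1.381e-23 * 300 / (sqrt(2) * pi * (2.9e-10)^2 * 55686)
lambda = 1.99117e-07 m
lambda = 199.12 nm

199.12


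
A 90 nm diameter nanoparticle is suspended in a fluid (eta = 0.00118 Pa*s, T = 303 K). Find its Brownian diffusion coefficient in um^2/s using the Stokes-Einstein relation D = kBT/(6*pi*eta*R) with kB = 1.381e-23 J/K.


Radius R = 90/2 = 45 nm = 4.5e-08 m
D = kB*T / (6*pi*eta*R)
D = 1.381e-23 * 303 / (6 * pi * 0.00118 * 4.5e-08)
D = 4.18062e-12 m^2/s = 4.181 um^2/s

4.181


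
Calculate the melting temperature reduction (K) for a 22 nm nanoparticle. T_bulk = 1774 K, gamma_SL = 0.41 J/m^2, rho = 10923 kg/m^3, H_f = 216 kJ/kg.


Radius R = 22/2 = 11 nm = 1.1e-08 m
Convert H_f = 216 kJ/kg = 216000 J/kg
dT = 2 * gamma_SL * T_bulk / (rho * H_f * R)
dT = 2 * 0.41 * 1774 / (10923 * 216000 * 1.1e-08)
dT = 56.1 K

56.1


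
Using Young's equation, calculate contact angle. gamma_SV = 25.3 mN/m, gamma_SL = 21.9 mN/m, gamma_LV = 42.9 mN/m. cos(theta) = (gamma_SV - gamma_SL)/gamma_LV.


cos(theta) = (gamma_SV - gamma_SL) / gamma_LV
cos(theta) = (25.3 - 21.9) / 42.9
cos(theta) = 0.079254
theta = arccos(0.079254) = 85.45 degrees

85.45


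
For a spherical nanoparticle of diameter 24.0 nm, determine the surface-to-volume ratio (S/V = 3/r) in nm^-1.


Radius r = 24.0/2 = 12 nm
S/V = 3 / r = 3 / 12
S/V = 0.25 nm^-1

0.25


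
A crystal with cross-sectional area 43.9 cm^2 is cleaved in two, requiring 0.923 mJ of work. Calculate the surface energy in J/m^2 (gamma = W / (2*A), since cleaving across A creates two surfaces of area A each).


Convert: A = 43.9 cm^2 = 0.00439 m^2, W = 0.923 mJ = 0.000923 J
Cleaving exposes two faces of area A, so total new surface = 2*A and gamma = W / (2*A)
gamma = 0.000923 / (2 * 0.00439)
gamma = 0.105 J/m^2

0.105


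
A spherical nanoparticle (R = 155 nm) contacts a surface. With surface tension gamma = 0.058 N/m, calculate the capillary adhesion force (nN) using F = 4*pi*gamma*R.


Convert radius: R = 155 nm = 1.55e-07 m
F = 4 * pi * gamma * R
F = 4 * pi * 0.058 * 1.55e-07
F = 1.12972e-07 N = 112.9717 nN

112.9717


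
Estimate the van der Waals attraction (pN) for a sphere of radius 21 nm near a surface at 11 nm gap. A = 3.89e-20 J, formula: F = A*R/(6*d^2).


Convert to SI: R = 21 nm = 2.1e-08 m, d = 11 nm = 1.1e-08 m
F = A * R / (6 * d^2)
F = 3.89e-20 * 2.1e-08 / (6 * (1.1e-08)^2)
F = 1.12521e-12 N = 1.125 pN

1.125


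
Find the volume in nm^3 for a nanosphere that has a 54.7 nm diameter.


Radius r = 54.7/2 = 27.35 nm
Volume V = (4/3) * pi * r^3
V = (4/3) * pi * (27.35)^3
V = 85696.01 nm^3

85696.01


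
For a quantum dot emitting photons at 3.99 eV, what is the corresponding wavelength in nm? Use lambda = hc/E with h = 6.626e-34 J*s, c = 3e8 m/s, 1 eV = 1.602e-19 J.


Convert energy: E = 3.99 eV = 3.99 * 1.602e-19 = 6.39198e-19 J
lambda = h*c / E = 6.626e-34 * 3e8 / 6.39198e-19
lambda = 3.10983e-07 m = 311.0 nm

311.0


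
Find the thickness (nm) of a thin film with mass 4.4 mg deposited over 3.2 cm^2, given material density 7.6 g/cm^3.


Convert: m = 4.4 mg = 4.4000e-06 kg, A = 3.2 cm^2 = 3.2000e-04 m^2, rho = 7.6 g/cm^3 = 7600 kg/m^3
t = m / (A * rho)
t = 4.4000e-06 / (3.2000e-04 * 7600)
t = 1.8092e-06 m = 1809.2 nm

1809.2


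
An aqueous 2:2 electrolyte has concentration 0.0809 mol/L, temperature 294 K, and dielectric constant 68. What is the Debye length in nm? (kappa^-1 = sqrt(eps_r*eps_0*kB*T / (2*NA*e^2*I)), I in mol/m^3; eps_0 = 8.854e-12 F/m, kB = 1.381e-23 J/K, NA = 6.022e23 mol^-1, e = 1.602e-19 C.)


Ionic strength I = 0.0809 * 2^2 * 1000 = 323.6 mol/m^3
kappa^-1 = sqrt(68 * 8.854e-12 * 1.381e-23 * 294 / (2 * 6.022e23 * (1.602e-19)^2 * 323.6))
kappa^-1 = 0.494 nm

0.494


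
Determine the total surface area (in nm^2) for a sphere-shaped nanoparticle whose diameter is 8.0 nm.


Radius r = 8.0/2 = 4 nm
Surface area SA = 4 * pi * r^2
SA = 4 * pi * (4)^2
SA = 201.06 nm^2

201.06


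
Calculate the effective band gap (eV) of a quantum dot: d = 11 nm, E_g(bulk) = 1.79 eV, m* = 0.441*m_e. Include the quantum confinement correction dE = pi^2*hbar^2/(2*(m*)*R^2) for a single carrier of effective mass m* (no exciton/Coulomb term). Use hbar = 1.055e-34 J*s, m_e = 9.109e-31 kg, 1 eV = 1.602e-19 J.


Radius R = 11/2 nm = 5.5e-09 m
Confinement energy dE = pi^2 * hbar^2 / (2 * m_eff * m_e * R^2)
dE = pi^2 * (1.055e-34)^2 / (2 * 0.441 * 9.109e-31 * (5.5e-09)^2) J, divided by 1.602e-19 J/eV
dE = 0.0282 eV
Total band gap = E_g(bulk) + dE = 1.79 + 0.0282 = 1.8182 eV

1.8182


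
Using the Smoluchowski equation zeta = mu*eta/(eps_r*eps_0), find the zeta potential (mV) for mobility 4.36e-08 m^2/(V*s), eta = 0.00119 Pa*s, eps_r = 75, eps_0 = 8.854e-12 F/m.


Smoluchowski equation: zeta = mu * eta / (eps_r * eps_0)
zeta = 4.36e-08 * 0.00119 / (75 * 8.854e-12)
zeta = 0.078133 V = 78.13 mV

78.13


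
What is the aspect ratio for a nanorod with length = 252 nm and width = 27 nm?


Aspect ratio AR = length / diameter
AR = 252 / 27
AR = 9.33

9.33


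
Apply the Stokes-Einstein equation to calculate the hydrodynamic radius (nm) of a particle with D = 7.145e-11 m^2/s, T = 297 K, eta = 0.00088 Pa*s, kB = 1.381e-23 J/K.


Stokes-Einstein: R = kB*T / (6*pi*eta*D)
R = 1.381e-23 * 297 / (6 * pi * 0.00088 * 7.145e-11)
R = 3.4607e-09 m = 3.46 nm

3.46


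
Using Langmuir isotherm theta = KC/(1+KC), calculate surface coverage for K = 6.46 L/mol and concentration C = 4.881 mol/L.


Langmuir isotherm: theta = K*C / (1 + K*C)
K*C = 6.46 * 4.881 = 31.53126
theta = 31.53126 / (1 + 31.53126) = 31.53126 / 32.53126
theta = 0.9693

0.9693


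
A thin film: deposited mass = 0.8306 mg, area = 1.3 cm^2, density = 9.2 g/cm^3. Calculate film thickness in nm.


Convert: m = 0.8306 mg = 8.3060e-07 kg, A = 1.3 cm^2 = 1.3000e-04 m^2, rho = 9.2 g/cm^3 = 9200 kg/m^3
t = m / (A * rho)
t = 8.3060e-07 / (1.3000e-04 * 9200)
t = 6.9448e-07 m = 694.5 nm

694.5


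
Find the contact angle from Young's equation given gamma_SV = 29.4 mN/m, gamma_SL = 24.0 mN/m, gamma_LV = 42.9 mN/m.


cos(theta) = (gamma_SV - gamma_SL) / gamma_LV
cos(theta) = (29.4 - 24.0) / 42.9
cos(theta) = 0.125874
theta = arccos(0.125874) = 82.77 degrees

82.77


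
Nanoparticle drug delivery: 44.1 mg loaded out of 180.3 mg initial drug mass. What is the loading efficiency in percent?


Drug loading efficiency = (drug loaded / drug initial) * 100
DLE = 44.1 / 180.3 * 100
DLE = 0.2446 * 100
DLE = 24.46%

24.46


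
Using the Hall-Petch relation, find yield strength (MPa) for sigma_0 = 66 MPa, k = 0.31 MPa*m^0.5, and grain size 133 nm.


d = 133 nm = 1.33e-07 m
sqrt(d) = 0.0003646917
Hall-Petch contribution = k / sqrt(d) = 0.31 / 0.0003646917 = 850.0 MPa
sigma = sigma_0 + k/sqrt(d) = 66 + 850.0 = 916.0 MPa

916.0


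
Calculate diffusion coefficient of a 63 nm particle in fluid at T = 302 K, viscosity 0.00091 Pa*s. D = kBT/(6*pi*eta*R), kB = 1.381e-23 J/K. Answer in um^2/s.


Radius R = 63/2 = 31.5 nm = 3.15e-08 m
D = kB*T / (6*pi*eta*R)
D = 1.381e-23 * 302 / (6 * pi * 0.00091 * 3.15e-08)
D = 7.71876e-12 m^2/s = 7.719 um^2/s

7.719


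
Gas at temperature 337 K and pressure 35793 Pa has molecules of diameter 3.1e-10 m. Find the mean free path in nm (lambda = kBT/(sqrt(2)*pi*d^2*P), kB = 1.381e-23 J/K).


Mean free path: lambda = kB*T / (sqrt(2) * pi * d^2 * P)
lambda = 1.381e-23 * 337 / (sqrt(2) * pi * (3.1e-10)^2 * 35793)
lambda = 3.04535e-07 m
lambda = 304.54 nm

304.54


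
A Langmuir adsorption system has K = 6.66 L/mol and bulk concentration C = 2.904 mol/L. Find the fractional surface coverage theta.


Langmuir isotherm: theta = K*C / (1 + K*C)
K*C = 6.66 * 2.904 = 19.34064
theta = 19.34064 / (1 + 19.34064) = 19.34064 / 20.34064
theta = 0.9508

0.9508


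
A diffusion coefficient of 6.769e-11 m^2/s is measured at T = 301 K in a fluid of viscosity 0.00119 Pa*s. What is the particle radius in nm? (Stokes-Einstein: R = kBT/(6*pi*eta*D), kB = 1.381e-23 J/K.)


Stokes-Einstein: R = kB*T / (6*pi*eta*D)
R = 1.381e-23 * 301 / (6 * pi * 0.00119 * 6.769e-11)
R = 2.73771e-09 m = 2.74 nm

2.74


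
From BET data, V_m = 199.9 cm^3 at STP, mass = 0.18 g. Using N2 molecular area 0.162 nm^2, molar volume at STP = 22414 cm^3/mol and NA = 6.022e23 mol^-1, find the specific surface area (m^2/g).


Number of moles in monolayer = V_m / 22414 = 199.9 / 22414 = 0.00891853
Number of molecules = moles * NA = 0.00891853 * 6.022e23
SA = molecules * sigma / mass
SA = (199.9 / 22414) * 6.022e23 * 0.162e-18 / 0.18
SA = 4833.7 m^2/g

4833.7


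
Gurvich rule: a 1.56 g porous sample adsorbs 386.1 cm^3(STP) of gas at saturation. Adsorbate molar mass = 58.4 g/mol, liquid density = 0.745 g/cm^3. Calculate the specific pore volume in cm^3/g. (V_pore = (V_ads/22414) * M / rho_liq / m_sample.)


Moles adsorbed n = V_ads / 22414 = 386.1 / 22414 = 1.722584e-02 mol
Liquid volume V_liq = n * M / rho_liq = 1.722584e-02 * 58.4 / 0.745 = 1.35032 cm^3
Specific pore volume V_pore = V_liq / m_sample = 1.35032 / 1.56
V_pore = 0.8656 cm^3/g

0.8656


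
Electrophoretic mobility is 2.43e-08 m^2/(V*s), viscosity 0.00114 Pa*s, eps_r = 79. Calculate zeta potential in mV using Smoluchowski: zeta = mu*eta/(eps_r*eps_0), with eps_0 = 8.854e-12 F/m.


Smoluchowski equation: zeta = mu * eta / (eps_r * eps_0)
zeta = 2.43e-08 * 0.00114 / (79 * 8.854e-12)
zeta = 0.039604 V = 39.6 mV

39.6


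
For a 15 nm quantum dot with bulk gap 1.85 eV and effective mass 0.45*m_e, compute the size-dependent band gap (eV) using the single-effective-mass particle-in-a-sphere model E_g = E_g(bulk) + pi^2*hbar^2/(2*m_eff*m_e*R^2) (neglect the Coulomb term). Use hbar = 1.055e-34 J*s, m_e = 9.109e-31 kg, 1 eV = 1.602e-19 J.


Radius R = 15/2 nm = 7.5e-09 m
Confinement energy dE = pi^2 * hbar^2 / (2 * m_eff * m_e * R^2)
dE = pi^2 * (1.055e-34)^2 / (2 * 0.45 * 9.109e-31 * (7.5e-09)^2) J, divided by 1.602e-19 J/eV
dE = 0.0149 eV
Total band gap = E_g(bulk) + dE = 1.85 + 0.0149 = 1.8649 eV

1.8649


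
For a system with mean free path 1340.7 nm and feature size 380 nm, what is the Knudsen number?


Knudsen number Kn = lambda / L
Kn = 1340.7 / 380
Kn = 3.5282

3.5282


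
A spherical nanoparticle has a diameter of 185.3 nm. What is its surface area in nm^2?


Radius r = 185.3/2 = 92.65 nm
Surface area SA = 4 * pi * r^2
SA = 4 * pi * (92.65)^2
SA = 107870.01 nm^2

107870.01


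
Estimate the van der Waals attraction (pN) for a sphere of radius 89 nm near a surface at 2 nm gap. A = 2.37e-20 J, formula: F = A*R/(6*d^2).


Convert to SI: R = 89 nm = 8.9e-08 m, d = 2 nm = 2e-09 m
F = A * R / (6 * d^2)
F = 2.37e-20 * 8.9e-08 / (6 * (2e-09)^2)
F = 8.78875e-11 N = 87.888 pN

87.888


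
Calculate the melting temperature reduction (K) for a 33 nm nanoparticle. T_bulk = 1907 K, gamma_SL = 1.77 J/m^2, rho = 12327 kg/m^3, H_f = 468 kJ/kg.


Radius R = 33/2 = 16.5 nm = 1.65e-08 m
Convert H_f = 468 kJ/kg = 468000 J/kg
dT = 2 * gamma_SL * T_bulk / (rho * H_f * R)
dT = 2 * 1.77 * 1907 / (12327 * 468000 * 1.65e-08)
dT = 70.9 K

70.9


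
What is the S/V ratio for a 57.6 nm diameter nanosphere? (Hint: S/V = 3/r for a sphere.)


Radius r = 57.6/2 = 28.8 nm
S/V = 3 / r = 3 / 28.8
S/V = 0.1042 nm^-1

0.1042


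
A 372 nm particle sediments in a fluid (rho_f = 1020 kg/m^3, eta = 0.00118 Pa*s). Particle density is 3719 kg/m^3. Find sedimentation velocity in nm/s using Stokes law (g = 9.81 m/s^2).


Radius R = 372/2 nm = 1.86e-07 m
Density difference = 3719 - 1020 = 2699 kg/m^3
v = 2 * R^2 * (rho_p - rho_f) * g / (9 * eta)
v = 2 * (1.86e-07)^2 * 2699 * 9.81 / (9 * 0.00118)
v = 1.72506e-07 m/s = 172.5056 nm/s

172.5056


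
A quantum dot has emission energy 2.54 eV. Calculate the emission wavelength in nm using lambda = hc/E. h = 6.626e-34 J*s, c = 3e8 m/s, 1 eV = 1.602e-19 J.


Convert energy: E = 2.54 eV = 2.54 * 1.602e-19 = 4.06908e-19 J
lambda = h*c / E = 6.626e-34 * 3e8 / 4.06908e-19
lambda = 4.88513e-07 m = 488.5 nm

488.5


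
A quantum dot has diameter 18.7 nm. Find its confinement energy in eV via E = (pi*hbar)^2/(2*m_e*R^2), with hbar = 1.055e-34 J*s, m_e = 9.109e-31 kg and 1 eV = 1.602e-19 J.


Radius R = 18.7/2 = 9.35 nm = 9.35e-09 m
E = (pi * 1.055e-34)^2 / (2 * 9.109e-31 * (9.35e-09)^2)
E(J) = 6.89733e-22
E = E(J) / 1.602e-19 = 0.0043 eV

0.0043


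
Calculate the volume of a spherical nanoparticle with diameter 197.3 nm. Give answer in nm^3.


Radius r = 197.3/2 = 98.65 nm
Volume V = (4/3) * pi * r^3
V = (4/3) * pi * (98.65)^3
V = 4021424.12 nm^3

4021424.12


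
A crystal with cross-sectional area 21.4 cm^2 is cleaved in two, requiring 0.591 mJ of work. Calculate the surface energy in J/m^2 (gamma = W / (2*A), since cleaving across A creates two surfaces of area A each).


Convert: A = 21.4 cm^2 = 0.00214 m^2, W = 0.591 mJ = 0.000591 J
Cleaving exposes two faces of area A, so total new surface = 2*A and gamma = W / (2*A)
gamma = 0.000591 / (2 * 0.00214)
gamma = 0.138 J/m^2

0.138


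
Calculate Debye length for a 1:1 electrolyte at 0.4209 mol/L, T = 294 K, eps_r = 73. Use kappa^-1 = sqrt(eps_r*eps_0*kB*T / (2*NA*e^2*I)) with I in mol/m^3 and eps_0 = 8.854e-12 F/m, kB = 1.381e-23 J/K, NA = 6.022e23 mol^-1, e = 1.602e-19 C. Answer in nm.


Ionic strength I = 0.4209 * 1^2 * 1000 = 420.9 mol/m^3
kappa^-1 = sqrt(73 * 8.854e-12 * 1.381e-23 * 294 / (2 * 6.022e23 * (1.602e-19)^2 * 420.9))
kappa^-1 = 0.449 nm

0.449


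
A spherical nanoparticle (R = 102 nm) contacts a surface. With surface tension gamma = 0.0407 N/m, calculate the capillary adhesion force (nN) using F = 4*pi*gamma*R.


Convert radius: R = 102 nm = 1.02e-07 m
F = 4 * pi * gamma * R
F = 4 * pi * 0.0407 * 1.02e-07
F = 5.2168e-08 N = 52.168 nN

52.168


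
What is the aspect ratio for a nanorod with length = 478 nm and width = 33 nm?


Aspect ratio AR = length / diameter
AR = 478 / 33
AR = 14.48

14.48


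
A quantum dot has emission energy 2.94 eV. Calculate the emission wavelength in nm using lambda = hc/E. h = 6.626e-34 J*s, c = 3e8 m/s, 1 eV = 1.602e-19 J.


Convert energy: E = 2.94 eV = 2.94 * 1.602e-19 = 4.70988e-19 J
lambda = h*c / E = 6.626e-34 * 3e8 / 4.70988e-19
lambda = 4.22049e-07 m = 422.0 nm

422.0


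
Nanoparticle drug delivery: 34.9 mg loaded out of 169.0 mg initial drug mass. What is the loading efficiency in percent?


Drug loading efficiency = (drug loaded / drug initial) * 100
DLE = 34.9 / 169.0 * 100
DLE = 0.2065 * 100
DLE = 20.65%

20.65


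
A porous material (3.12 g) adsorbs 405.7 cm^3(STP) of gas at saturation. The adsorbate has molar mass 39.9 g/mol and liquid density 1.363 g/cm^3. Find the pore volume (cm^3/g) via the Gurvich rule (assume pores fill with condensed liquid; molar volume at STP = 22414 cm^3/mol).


Moles adsorbed n = V_ads / 22414 = 405.7 / 22414 = 1.810029e-02 mol
Liquid volume V_liq = n * M / rho_liq = 1.810029e-02 * 39.9 / 1.363 = 0.52986 cm^3
Specific pore volume V_pore = V_liq / m_sample = 0.52986 / 3.12
V_pore = 0.1698 cm^3/g

0.1698


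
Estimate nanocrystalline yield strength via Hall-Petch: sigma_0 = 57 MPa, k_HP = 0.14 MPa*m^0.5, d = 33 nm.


d = 33 nm = 3.3e-08 m
sqrt(d) = 0.000181659
Hall-Petch contribution = k / sqrt(d) = 0.14 / 0.000181659 = 770.7 MPa
sigma = sigma_0 + k/sqrt(d) = 57 + 770.7 = 827.7 MPa

827.7


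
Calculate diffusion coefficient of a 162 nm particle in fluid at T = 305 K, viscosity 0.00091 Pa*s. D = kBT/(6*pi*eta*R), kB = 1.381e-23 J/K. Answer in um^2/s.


Radius R = 162/2 = 81 nm = 8.1e-08 m
D = kB*T / (6*pi*eta*R)
D = 1.381e-23 * 305 / (6 * pi * 0.00091 * 8.1e-08)
D = 3.03156e-12 m^2/s = 3.032 um^2/s

3.032


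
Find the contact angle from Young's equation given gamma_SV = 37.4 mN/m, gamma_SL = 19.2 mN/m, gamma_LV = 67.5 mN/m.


cos(theta) = (gamma_SV - gamma_SL) / gamma_LV
cos(theta) = (37.4 - 19.2) / 67.5
cos(theta) = 0.26963
theta = arccos(0.26963) = 74.36 degrees

74.36


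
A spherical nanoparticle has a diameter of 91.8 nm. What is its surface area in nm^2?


Radius r = 91.8/2 = 45.9 nm
Surface area SA = 4 * pi * r^2
SA = 4 * pi * (45.9)^2
SA = 26474.96 nm^2

26474.96


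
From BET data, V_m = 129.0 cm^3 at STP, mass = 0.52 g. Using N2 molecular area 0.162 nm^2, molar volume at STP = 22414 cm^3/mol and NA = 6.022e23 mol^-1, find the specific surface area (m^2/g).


Number of moles in monolayer = V_m / 22414 = 129.0 / 22414 = 0.00575533
Number of molecules = moles * NA = 0.00575533 * 6.022e23
SA = molecules * sigma / mass
SA = (129.0 / 22414) * 6.022e23 * 0.162e-18 / 0.52
SA = 1079.7 m^2/g

1079.7


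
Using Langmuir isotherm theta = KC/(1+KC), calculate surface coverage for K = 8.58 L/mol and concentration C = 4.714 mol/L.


Langmuir isotherm: theta = K*C / (1 + K*C)
K*C = 8.58 * 4.714 = 40.44612
theta = 40.44612 / (1 + 40.44612) = 40.44612 / 41.44612
theta = 0.9759

0.9759


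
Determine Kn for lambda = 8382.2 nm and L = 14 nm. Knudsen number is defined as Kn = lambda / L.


Knudsen number Kn = lambda / L
Kn = 8382.2 / 14
Kn = 598.7286

598.7286


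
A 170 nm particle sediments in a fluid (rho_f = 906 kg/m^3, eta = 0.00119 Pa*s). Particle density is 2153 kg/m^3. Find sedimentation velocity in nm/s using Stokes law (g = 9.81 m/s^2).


Radius R = 170/2 nm = 8.5e-08 m
Density difference = 2153 - 906 = 1247 kg/m^3
v = 2 * R^2 * (rho_p - rho_f) * g / (9 * eta)
v = 2 * (8.5e-08)^2 * 1247 * 9.81 / (9 * 0.00119)
v = 1.65049e-08 m/s = 16.5049 nm/s

16.5049


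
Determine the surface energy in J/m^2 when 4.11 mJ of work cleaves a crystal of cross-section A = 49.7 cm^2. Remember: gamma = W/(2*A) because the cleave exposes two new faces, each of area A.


Convert: A = 49.7 cm^2 = 0.00497 m^2, W = 4.11 mJ = 0.00411 J
Cleaving exposes two faces of area A, so total new surface = 2*A and gamma = W / (2*A)
gamma = 0.00411 / (2 * 0.00497)
gamma = 0.413 J/m^2

0.413


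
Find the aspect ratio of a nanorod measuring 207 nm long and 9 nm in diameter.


Aspect ratio AR = length / diameter
AR = 207 / 9
AR = 23.0

23.0


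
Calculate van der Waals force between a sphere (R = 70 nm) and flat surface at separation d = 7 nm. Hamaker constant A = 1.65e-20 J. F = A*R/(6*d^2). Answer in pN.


Convert to SI: R = 70 nm = 7e-08 m, d = 7 nm = 7e-09 m
F = A * R / (6 * d^2)
F = 1.65e-20 * 7e-08 / (6 * (7e-09)^2)
F = 3.92857e-12 N = 3.929 pN

3.929


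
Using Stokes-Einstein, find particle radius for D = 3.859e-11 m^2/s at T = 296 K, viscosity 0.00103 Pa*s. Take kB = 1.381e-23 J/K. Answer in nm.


Stokes-Einstein: R = kB*T / (6*pi*eta*D)
R = 1.381e-23 * 296 / (6 * pi * 0.00103 * 3.859e-11)
R = 5.45597e-09 m = 5.46 nm

5.46


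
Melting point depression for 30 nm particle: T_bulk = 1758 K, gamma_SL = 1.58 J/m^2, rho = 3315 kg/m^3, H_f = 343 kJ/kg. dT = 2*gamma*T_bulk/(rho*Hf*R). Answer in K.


Radius R = 30/2 = 15 nm = 1.5e-08 m
Convert H_f = 343 kJ/kg = 343000 J/kg
dT = 2 * gamma_SL * T_bulk / (rho * H_f * R)
dT = 2 * 1.58 * 1758 / (3315 * 343000 * 1.5e-08)
dT = 325.7 K

325.7


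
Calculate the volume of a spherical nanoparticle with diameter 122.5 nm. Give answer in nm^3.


Radius r = 122.5/2 = 61.25 nm
Volume V = (4/3) * pi * r^3
V = (4/3) * pi * (61.25)^3
V = 962513.63 nm^3

962513.63


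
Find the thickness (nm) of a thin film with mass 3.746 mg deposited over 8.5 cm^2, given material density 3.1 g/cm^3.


Convert: m = 3.746 mg = 3.7460e-06 kg, A = 8.5 cm^2 = 8.5000e-04 m^2, rho = 3.1 g/cm^3 = 3100 kg/m^3
t = m / (A * rho)
t = 3.7460e-06 / (8.5000e-04 * 3100)
t = 1.4216e-06 m = 1421.6 nm

1421.6


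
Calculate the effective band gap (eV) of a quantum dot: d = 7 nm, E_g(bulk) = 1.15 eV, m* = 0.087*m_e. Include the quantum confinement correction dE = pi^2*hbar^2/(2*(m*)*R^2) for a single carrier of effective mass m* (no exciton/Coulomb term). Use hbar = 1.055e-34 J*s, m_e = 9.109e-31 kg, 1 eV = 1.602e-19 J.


Radius R = 7/2 nm = 3.5e-09 m
Confinement energy dE = pi^2 * hbar^2 / (2 * m_eff * m_e * R^2)
dE = pi^2 * (1.055e-34)^2 / (2 * 0.087 * 9.109e-31 * (3.5e-09)^2) J, divided by 1.602e-19 J/eV
dE = 0.3532 eV
Total band gap = E_g(bulk) + dE = 1.15 + 0.3532 = 1.5032 eV

1.5032


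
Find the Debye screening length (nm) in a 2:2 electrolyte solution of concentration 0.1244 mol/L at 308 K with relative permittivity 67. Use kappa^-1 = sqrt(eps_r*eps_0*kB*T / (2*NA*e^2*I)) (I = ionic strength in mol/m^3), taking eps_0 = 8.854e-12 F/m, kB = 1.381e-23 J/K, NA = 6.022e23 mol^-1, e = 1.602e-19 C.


Ionic strength I = 0.1244 * 2^2 * 1000 = 497.6 mol/m^3
kappa^-1 = sqrt(67 * 8.854e-12 * 1.381e-23 * 308 / (2 * 6.022e23 * (1.602e-19)^2 * 497.6))
kappa^-1 = 0.405 nm

0.405


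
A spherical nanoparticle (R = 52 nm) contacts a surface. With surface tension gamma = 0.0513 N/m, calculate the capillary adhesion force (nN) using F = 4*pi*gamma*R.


Convert radius: R = 52 nm = 5.2e-08 m
F = 4 * pi * gamma * R
F = 4 * pi * 0.0513 * 5.2e-08
F = 3.35221e-08 N = 33.5221 nN

33.5221


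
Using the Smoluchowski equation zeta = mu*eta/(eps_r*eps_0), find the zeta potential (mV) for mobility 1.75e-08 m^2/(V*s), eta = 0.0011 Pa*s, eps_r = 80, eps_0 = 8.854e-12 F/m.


Smoluchowski equation: zeta = mu * eta / (eps_r * eps_0)
zeta = 1.75e-08 * 0.0011 / (80 * 8.854e-12)
zeta = 0.027177 V = 27.18 mV

27.18


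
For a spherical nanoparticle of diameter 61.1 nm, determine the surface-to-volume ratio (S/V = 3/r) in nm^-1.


Radius r = 61.1/2 = 30.55 nm
S/V = 3 / r = 3 / 30.55
S/V = 0.0982 nm^-1

0.0982


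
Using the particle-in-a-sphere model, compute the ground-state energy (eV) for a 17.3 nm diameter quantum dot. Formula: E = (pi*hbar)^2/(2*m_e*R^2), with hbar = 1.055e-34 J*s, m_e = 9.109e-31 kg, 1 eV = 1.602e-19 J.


Radius R = 17.3/2 = 8.65 nm = 8.65e-09 m
E = (pi * 1.055e-34)^2 / (2 * 9.109e-31 * (8.65e-09)^2)
E(J) = 8.05883e-22
E = E(J) / 1.602e-19 = 0.005 eV

0.005


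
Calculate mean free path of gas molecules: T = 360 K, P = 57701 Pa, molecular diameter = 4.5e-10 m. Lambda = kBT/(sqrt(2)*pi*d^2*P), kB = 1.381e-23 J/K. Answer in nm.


Mean free path: lambda = kB*T / (sqrt(2) * pi * d^2 * P)
lambda = 1.381e-23 * 360 / (sqrt(2) * pi * (4.5e-10)^2 * 57701)
lambda = 9.57686e-08 m
lambda = 95.77 nm

95.77


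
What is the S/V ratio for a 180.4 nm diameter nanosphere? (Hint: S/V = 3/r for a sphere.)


Radius r = 180.4/2 = 90.2 nm
S/V = 3 / r = 3 / 90.2
S/V = 0.0333 nm^-1

0.0333


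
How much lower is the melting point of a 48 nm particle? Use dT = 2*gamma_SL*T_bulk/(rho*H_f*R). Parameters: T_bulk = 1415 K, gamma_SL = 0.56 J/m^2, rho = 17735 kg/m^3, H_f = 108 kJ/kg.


Radius R = 48/2 = 24 nm = 2.4e-08 m
Convert H_f = 108 kJ/kg = 108000 J/kg
dT = 2 * gamma_SL * T_bulk / (rho * H_f * R)
dT = 2 * 0.56 * 1415 / (17735 * 108000 * 2.4e-08)
dT = 34.5 K

34.5


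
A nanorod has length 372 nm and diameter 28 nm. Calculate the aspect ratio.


Aspect ratio AR = length / diameter
AR = 372 / 28
AR = 13.29

13.29


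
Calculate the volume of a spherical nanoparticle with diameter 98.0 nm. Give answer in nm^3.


Radius r = 98.0/2 = 49 nm
Volume V = (4/3) * pi * r^3
V = (4/3) * pi * (49)^3
V = 492806.98 nm^3

492806.98


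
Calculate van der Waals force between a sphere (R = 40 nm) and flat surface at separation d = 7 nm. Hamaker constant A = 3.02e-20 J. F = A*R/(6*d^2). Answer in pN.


Convert to SI: R = 40 nm = 4e-08 m, d = 7 nm = 7e-09 m
F = A * R / (6 * d^2)
F = 3.02e-20 * 4e-08 / (6 * (7e-09)^2)
F = 4.10884e-12 N = 4.109 pN

4.109


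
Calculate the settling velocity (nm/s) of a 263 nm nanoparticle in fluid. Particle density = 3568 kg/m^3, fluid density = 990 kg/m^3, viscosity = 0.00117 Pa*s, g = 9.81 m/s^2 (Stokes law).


Radius R = 263/2 nm = 1.315e-07 m
Density difference = 3568 - 990 = 2578 kg/m^3
v = 2 * R^2 * (rho_p - rho_f) * g / (9 * eta)
v = 2 * (1.315e-07)^2 * 2578 * 9.81 / (9 * 0.00117)
v = 8.30625e-08 m/s = 83.0625 nm/s

83.0625


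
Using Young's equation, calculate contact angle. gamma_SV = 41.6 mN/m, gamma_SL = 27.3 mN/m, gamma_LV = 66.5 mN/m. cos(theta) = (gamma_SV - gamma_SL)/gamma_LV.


cos(theta) = (gamma_SV - gamma_SL) / gamma_LV
cos(theta) = (41.6 - 27.3) / 66.5
cos(theta) = 0.215038
theta = arccos(0.215038) = 77.58 degrees

77.58


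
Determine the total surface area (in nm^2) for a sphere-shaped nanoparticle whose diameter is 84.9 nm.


Radius r = 84.9/2 = 42.45 nm
Surface area SA = 4 * pi * r^2
SA = 4 * pi * (42.45)^2
SA = 22644.63 nm^2

22644.63


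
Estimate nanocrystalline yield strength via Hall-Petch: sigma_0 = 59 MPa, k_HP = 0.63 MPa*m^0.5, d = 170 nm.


d = 170 nm = 1.7e-07 m
sqrt(d) = 0.0004123106
Hall-Petch contribution = k / sqrt(d) = 0.63 / 0.0004123106 = 1528.0 MPa
sigma = sigma_0 + k/sqrt(d) = 59 + 1528.0 = 1587.0 MPa

1587.0


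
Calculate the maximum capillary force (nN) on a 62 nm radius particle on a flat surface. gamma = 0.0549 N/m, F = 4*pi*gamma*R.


Convert radius: R = 62 nm = 6.2e-08 m
F = 4 * pi * gamma * R
F = 4 * pi * 0.0549 * 6.2e-08
F = 4.27734e-08 N = 42.7734 nN

42.7734


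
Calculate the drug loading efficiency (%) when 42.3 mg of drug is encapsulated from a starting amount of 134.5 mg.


Drug loading efficiency = (drug loaded / drug initial) * 100
DLE = 42.3 / 134.5 * 100
DLE = 0.3145 * 100
DLE = 31.45%

31.45


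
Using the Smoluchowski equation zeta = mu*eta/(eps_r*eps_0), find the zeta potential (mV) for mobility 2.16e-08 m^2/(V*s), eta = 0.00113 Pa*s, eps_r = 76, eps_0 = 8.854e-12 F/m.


Smoluchowski equation: zeta = mu * eta / (eps_r * eps_0)
zeta = 2.16e-08 * 0.00113 / (76 * 8.854e-12)
zeta = 0.036273 V = 36.27 mV

36.27


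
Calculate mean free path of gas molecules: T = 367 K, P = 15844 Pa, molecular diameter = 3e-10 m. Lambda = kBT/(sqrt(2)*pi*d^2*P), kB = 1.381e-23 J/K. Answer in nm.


Mean free path: lambda = kB*T / (sqrt(2) * pi * d^2 * P)
lambda = 1.381e-23 * 367 / (sqrt(2) * pi * (3e-10)^2 * 15844)
lambda = 7.99995e-07 m
lambda = 800.0 nm

800.0


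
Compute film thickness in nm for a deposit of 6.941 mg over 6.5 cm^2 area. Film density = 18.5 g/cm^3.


Convert: m = 6.941 mg = 6.9410e-06 kg, A = 6.5 cm^2 = 6.5000e-04 m^2, rho = 18.5 g/cm^3 = 18500 kg/m^3
t = m / (A * rho)
t = 6.9410e-06 / (6.5000e-04 * 18500)
t = 5.7721e-07 m = 577.2 nm

577.2
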